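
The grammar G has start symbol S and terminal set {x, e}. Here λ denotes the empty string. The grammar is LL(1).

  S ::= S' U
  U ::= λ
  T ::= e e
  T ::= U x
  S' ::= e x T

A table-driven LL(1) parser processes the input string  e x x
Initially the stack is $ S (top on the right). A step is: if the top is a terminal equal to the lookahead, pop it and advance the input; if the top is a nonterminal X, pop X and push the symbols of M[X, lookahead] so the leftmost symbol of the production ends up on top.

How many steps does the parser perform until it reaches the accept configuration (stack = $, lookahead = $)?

8

step 1: stack=$ S  input=e x x $  — expand S ::= S' U
step 2: stack=$ U S'  input=e x x $  — expand S' ::= e x T
step 3: stack=$ U T x e  input=e x x $  — match e
step 4: stack=$ U T x  input=x x $  — match x
step 5: stack=$ U T  input=x $  — expand T ::= U x
step 6: stack=$ U x U  input=x $  — expand U ::= λ
step 7: stack=$ U x  input=x $  — match x
step 8: stack=$ U  input=$  — expand U ::= λ
Accept reached after 8 steps.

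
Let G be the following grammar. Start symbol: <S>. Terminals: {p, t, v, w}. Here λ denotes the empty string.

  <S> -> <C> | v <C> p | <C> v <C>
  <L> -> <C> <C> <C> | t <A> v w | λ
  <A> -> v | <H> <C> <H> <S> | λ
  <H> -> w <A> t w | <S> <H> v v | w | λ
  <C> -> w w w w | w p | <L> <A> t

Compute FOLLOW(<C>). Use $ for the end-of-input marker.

FIRST(<S>): from <S>-><C> we get {t, v, w}; from <S>->v <C> p we get {v}; from <S>-><C> v <C> we get {t, v, w}. So FIRST(<S>) = {t, v, w}.
FIRST(<H>): from <H>->w <A> t w we get {w}; from <H>-><S> <H> v v we get {t, v, w}; from <H>->w we get {w}; from <H>->λ we get {λ}. So FIRST(<H>) = {λ, t, v, w}.
FIRST(<L>): from <L>-><C> <C> <C> we get {t, v, w}; from <L>->t <A> v w we get {t}; from <L>->λ we get {λ}. So FIRST(<L>) = {λ, t, v, w}.
FIRST(<A>): from <A>->v we get {v}; from <A>-><H> <C> <H> <S> we get {t, v, w}; from <A>->λ we get {λ}. So FIRST(<A>) = {λ, t, v, w}.
FIRST(<C>): from <C>->w w w w we get {w}; from <C>->w p we get {w}; from <C>-><L> <A> t we get {t, v, w}. So FIRST(<C>) = {t, v, w}.
FOLLOW(<S>) includes $ since <S> is the start symbol.
FOLLOW(<L>): in <C>-><L> <A> t, <L> is followed by <A> t with FIRST {t, v, w}. Thus FOLLOW(<L>) = {t, v, w}.
FOLLOW(<A>): in <L>->t <A> v w, <A> is followed by v w with FIRST {v}; in <H>->w <A> t w, <A> is followed by t w with FIRST {t}; in <C>-><L> <A> t, <A> is followed by t with FIRST {t}. Thus FOLLOW(<A>) = {t, v}.
FOLLOW(<S>): in <A>-><H> <C> <H> <S>, the suffix after <S> is empty, so FOLLOW(<S>) ⊇ FOLLOW(<A>) = {t, v}; in <H>-><S> <H> v v, <S> is followed by <H> v v with FIRST {t, v, w}. Thus FOLLOW(<S>) = {$, t, v, w}.
FOLLOW(<H>): in <A>-><H> <C> <H> <S> (occurrence 1), <H> is followed by <C> <H> <S> with FIRST {t, v, w}; in <A>-><H> <C> <H> <S> (occurrence 2), <H> is followed by <S> with FIRST {t, v, w}; in <H>-><S> <H> v v, <H> is followed by v v with FIRST {v}. Thus FOLLOW(<H>) = {t, v, w}.
FOLLOW(<C>): in <S>-><C>, the suffix after <C> is empty, so FOLLOW(<C>) ⊇ FOLLOW(<S>) = {$, t, v, w}; in <S>->v <C> p, <C> is followed by p with FIRST {p}; in <S>-><C> v <C> (occurrence 1), <C> is followed by v <C> with FIRST {v}; in <S>-><C> v <C> (occurrence 2), the suffix after <C> is empty, so FOLLOW(<C>) ⊇ FOLLOW(<S>) = {$, t, v, w}; in <L>-><C> <C> <C> (occurrence 1), <C> is followed by <C> <C> with FIRST {t, v, w}; in <L>-><C> <C> <C> (occurrence 2), <C> is followed by <C> with FIRST {t, v, w}; in <L>-><C> <C> <C> (occurrence 3), the suffix after <C> is empty, so FOLLOW(<C>) ⊇ FOLLOW(<L>) = {t, v, w}; in <A>-><H> <C> <H> <S>, <C> is followed by <H> <S> with FIRST {t, v, w}. Thus FOLLOW(<C>) = {$, p, t, v, w}.

{$, p, t, v, w}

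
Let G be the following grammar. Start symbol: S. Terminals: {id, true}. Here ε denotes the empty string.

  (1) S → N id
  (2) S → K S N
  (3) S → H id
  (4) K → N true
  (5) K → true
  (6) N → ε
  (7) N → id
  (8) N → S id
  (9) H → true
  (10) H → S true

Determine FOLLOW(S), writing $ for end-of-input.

FIRST(S) = {id, true}  (via N id, K S N, H id)
FIRST(N) = {ε, id, true}  (via S id)
FIRST(H) = {id, true}  (via S true)
FIRST(K) = {id, true}  (via N true)
FOLLOW(S) includes $ since S is the start symbol.
FOLLOW(S): in S→K S N, S is followed by N with FIRST {ε, id, true}; in S→K S N, the suffix after S is nullable (adds nothing new); in N→S id, S is followed by id with FIRST {id}; in H→S true, S is followed by true with FIRST {true}. Thus FOLLOW(S) = {$, id, true}.
FOLLOW(K): in S→K S N, K is followed by S N with FIRST {id, true}. Thus FOLLOW(K) = {id, true}.
FOLLOW(N): in S→N id, N is followed by id with FIRST {id}; in S→K S N, the suffix after N is empty, so FOLLOW(N) ⊇ FOLLOW(S) = {$, id, true}; in K→N true, N is followed by true with FIRST {true}. Thus FOLLOW(N) = {$, id, true}.
FOLLOW(H): in S→H id, H is followed by id with FIRST {id}. Thus FOLLOW(H) = {id}.

{$, id, true}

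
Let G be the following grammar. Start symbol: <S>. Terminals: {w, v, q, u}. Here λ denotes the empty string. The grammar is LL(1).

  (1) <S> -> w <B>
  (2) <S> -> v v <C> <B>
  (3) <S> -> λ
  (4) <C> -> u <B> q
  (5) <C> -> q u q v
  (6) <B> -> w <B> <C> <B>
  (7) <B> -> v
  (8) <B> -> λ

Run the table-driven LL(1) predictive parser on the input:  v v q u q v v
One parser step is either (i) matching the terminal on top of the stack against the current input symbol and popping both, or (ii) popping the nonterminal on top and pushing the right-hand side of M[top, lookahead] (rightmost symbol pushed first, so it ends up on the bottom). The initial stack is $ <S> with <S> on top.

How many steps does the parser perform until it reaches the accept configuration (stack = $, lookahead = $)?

step 1: stack=$ <S>  input=v v q u q v v $  — expand <S> -> v v <C> <B>
step 2: stack=$ <B> <C> v v  input=v v q u q v v $  — match v
step 3: stack=$ <B> <C> v  input=v q u q v v $  — match v
step 4: stack=$ <B> <C>  input=q u q v v $  — expand <C> -> q u q v
step 5: stack=$ <B> v q u q  input=q u q v v $  — match q
step 6: stack=$ <B> v q u  input=u q v v $  — match u
step 7: stack=$ <B> v q  input=q v v $  — match q
step 8: stack=$ <B> v  input=v v $  — match v
step 9: stack=$ <B>  input=v $  — expand <B> -> v
step 10: stack=$ v  input=v $  — match v
Accept reached after 10 steps.

10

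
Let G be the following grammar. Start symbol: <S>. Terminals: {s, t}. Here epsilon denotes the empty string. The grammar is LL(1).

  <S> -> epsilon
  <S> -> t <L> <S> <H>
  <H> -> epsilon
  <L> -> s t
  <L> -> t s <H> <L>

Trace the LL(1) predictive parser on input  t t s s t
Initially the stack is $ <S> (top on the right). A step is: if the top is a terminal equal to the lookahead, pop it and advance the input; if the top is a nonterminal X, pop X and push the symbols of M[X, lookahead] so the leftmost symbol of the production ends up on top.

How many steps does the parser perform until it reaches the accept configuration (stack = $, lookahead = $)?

step 1: stack=$ <S>  input=t t s s t $  — expand <S> -> t <L> <S> <H>
step 2: stack=$ <H> <S> <L> t  input=t t s s t $  — match t
step 3: stack=$ <H> <S> <L>  input=t s s t $  — expand <L> -> t s <H> <L>
step 4: stack=$ <H> <S> <L> <H> s t  input=t s s t $  — match t
step 5: stack=$ <H> <S> <L> <H> s  input=s s t $  — match s
step 6: stack=$ <H> <S> <L> <H>  input=s t $  — expand <H> -> epsilon
step 7: stack=$ <H> <S> <L>  input=s t $  — expand <L> -> s t
step 8: stack=$ <H> <S> t s  input=s t $  — match s
step 9: stack=$ <H> <S> t  input=t $  — match t
step 10: stack=$ <H> <S>  input=$  — expand <S> -> epsilon
step 11: stack=$ <H>  input=$  — expand <H> -> epsilon
Accept reached after 11 steps.

11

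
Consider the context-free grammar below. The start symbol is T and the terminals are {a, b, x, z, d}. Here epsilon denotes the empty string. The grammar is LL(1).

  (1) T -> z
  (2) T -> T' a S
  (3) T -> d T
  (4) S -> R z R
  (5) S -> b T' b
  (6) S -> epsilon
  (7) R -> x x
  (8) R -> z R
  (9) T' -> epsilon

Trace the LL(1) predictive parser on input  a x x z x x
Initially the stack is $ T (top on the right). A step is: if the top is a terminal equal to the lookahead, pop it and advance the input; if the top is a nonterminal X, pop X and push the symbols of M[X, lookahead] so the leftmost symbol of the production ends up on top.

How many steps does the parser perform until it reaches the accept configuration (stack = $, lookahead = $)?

step 1: stack=$ T  input=a x x z x x $  — expand T -> T' a S
step 2: stack=$ S a T'  input=a x x z x x $  — expand T' -> epsilon
step 3: stack=$ S a  input=a x x z x x $  — match a
step 4: stack=$ S  input=x x z x x $  — expand S -> R z R
step 5: stack=$ R z R  input=x x z x x $  — expand R -> x x
step 6: stack=$ R z x x  input=x x z x x $  — match x
step 7: stack=$ R z x  input=x z x x $  — match x
step 8: stack=$ R z  input=z x x $  — match z
step 9: stack=$ R  input=x x $  — expand R -> x x
step 10: stack=$ x x  input=x x $  — match x
step 11: stack=$ x  input=x $  — match x
Accept reached after 11 steps.

11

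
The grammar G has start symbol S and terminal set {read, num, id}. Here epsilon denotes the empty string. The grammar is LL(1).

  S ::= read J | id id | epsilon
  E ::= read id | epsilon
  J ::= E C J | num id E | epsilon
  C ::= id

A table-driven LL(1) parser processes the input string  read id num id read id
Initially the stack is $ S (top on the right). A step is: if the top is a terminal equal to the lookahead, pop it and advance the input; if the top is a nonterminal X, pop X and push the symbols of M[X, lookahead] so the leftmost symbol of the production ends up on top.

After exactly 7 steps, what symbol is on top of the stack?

num

step 1: stack=$ S  input=read id num id read id $  — expand S ::= read J
step 2: stack=$ J read  input=read id num id read id $  — match read
step 3: stack=$ J  input=id num id read id $  — expand J ::= E C J
step 4: stack=$ J C E  input=id num id read id $  — expand E ::= epsilon
step 5: stack=$ J C  input=id num id read id $  — expand C ::= id
step 6: stack=$ J id  input=id num id read id $  — match id
step 7: stack=$ J  input=num id read id $  — expand J ::= num id E
Stack after step 7: $ E id num (top = num).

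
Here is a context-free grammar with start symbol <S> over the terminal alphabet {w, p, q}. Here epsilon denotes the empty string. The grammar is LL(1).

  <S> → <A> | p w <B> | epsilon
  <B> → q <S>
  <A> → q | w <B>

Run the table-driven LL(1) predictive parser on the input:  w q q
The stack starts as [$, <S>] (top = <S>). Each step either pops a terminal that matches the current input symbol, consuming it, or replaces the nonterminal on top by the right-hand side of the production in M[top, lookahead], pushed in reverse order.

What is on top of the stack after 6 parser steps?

<A>

step 1: stack=$ <S>  input=w q q $  — expand <S> → <A>
step 2: stack=$ <A>  input=w q q $  — expand <A> → w <B>
step 3: stack=$ <B> w  input=w q q $  — match w
step 4: stack=$ <B>  input=q q $  — expand <B> → q <S>
step 5: stack=$ <S> q  input=q q $  — match q
step 6: stack=$ <S>  input=q $  — expand <S> → <A>
Stack after step 6: $ <A> (top = <A>).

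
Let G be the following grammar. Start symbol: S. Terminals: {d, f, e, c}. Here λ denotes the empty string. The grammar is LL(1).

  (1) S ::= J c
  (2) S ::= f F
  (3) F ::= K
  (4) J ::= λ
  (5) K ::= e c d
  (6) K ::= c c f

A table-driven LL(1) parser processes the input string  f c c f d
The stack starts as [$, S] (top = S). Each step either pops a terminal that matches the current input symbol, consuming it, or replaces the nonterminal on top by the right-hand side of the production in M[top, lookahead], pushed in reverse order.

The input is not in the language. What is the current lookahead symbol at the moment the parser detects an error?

     Stack    Input        Action
  1  $ S      f c c f d $  expand S ::= f F
  2  $ F f    f c c f d $  match f
  3  $ F      c c f d $    expand F ::= K
  4  $ K      c c f d $    expand K ::= c c f
  5  $ f c c  c c f d $    match c
  6  $ f c    c f d $      match c
  7  $ f      f d $        match f
  8  $        d $          error: stack empty but input remains

d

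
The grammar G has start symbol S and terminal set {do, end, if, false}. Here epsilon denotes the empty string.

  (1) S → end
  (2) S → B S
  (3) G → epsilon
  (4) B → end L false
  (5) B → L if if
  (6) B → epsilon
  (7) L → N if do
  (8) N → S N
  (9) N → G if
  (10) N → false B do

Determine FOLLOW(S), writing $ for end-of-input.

FIRST(G): from G→epsilon we get {epsilon}. So FIRST(G) = {epsilon}.
FIRST(S): from S→end we get {end}; from S→B S we get {end, false, if}. So FIRST(S) = {end, false, if}.
FIRST(N): from N→S N we get {end, false, if}; from N→G if we get {if}; from N→false B do we get {false}. So FIRST(N) = {end, false, if}.
FIRST(L): from L→N if do we get {end, false, if}. So FIRST(L) = {end, false, if}.
FIRST(B): from B→end L false we get {end}; from B→L if if we get {end, false, if}; from B→epsilon we get {epsilon}. So FIRST(B) = {epsilon, end, false, if}.
FOLLOW(S) includes $ since S is the start symbol.
FOLLOW(S): in S→B S, the suffix after S is empty (adds nothing new); in N→S N, S is followed by N with FIRST {end, false, if}. Thus FOLLOW(S) = {$, end, false, if}.
FOLLOW(G): in N→G if, G is followed by if with FIRST {if}. Thus FOLLOW(G) = {if}.
FOLLOW(B): in S→B S, B is followed by S with FIRST {end, false, if}; in N→false B do, B is followed by do with FIRST {do}. Thus FOLLOW(B) = {do, end, false, if}.
FOLLOW(L): in B→end L false, L is followed by false with FIRST {false}; in B→L if if, L is followed by if if with FIRST {if}. Thus FOLLOW(L) = {false, if}.
FOLLOW(N): in L→N if do, N is followed by if do with FIRST {if}; in N→S N, the suffix after N is empty (adds nothing new). Thus FOLLOW(N) = {if}.

{$, end, false, if}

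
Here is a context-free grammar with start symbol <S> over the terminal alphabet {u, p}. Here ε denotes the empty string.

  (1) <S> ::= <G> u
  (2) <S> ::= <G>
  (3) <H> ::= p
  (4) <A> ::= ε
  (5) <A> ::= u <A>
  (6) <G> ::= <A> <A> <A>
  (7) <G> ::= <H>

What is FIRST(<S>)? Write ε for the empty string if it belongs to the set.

FIRST(<H>) = {p}
FIRST(<A>) = {ε, u}
FIRST(<G>) = {ε, p, u}  (via <A> <A> <A>, <H>)
FIRST(<S>) = {ε, p, u}  (via <G> u, <G>)

{ε, p, u}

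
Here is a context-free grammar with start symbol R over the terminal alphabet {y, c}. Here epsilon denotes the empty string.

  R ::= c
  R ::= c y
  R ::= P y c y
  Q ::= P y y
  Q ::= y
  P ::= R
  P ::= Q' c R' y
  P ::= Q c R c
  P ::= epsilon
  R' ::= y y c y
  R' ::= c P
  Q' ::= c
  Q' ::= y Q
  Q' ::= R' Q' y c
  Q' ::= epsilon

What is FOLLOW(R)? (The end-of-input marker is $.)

{$, c, y}

FIRST(R') = {c, y}
FIRST(Q') = {epsilon, c, y}  (via R' Q' y c)
FIRST(R) = {c, y}  (via P y c y)
FIRST(Q) = {c, y}  (via P y y)
FIRST(P) = {epsilon, c, y}  (via R, Q' c R' y, Q c R c)
FOLLOW(R) includes $ since R is the start symbol.
FOLLOW(R'): in P::=Q' c R' y, R' is followed by y with FIRST {y}; in Q'::=R' Q' y c, R' is followed by Q' y c with FIRST {c, y}. Thus FOLLOW(R') = {c, y}.
FOLLOW(P): in R::=P y c y, P is followed by y c y with FIRST {y}; in Q::=P y y, P is followed by y y with FIRST {y}; in R'::=c P, the suffix after P is empty, so FOLLOW(P) ⊇ FOLLOW(R') = {c, y}. Thus FOLLOW(P) = {c, y}.
FOLLOW(R): in P::=R, the suffix after R is empty, so FOLLOW(R) ⊇ FOLLOW(P) = {c, y}; in P::=Q c R c, R is followed by c with FIRST {c}. Thus FOLLOW(R) = {$, c, y}.
FOLLOW(Q'): in P::=Q' c R' y, Q' is followed by c R' y with FIRST {c}; in Q'::=R' Q' y c, Q' is followed by y c with FIRST {y}. Thus FOLLOW(Q') = {c, y}.
FOLLOW(Q): in P::=Q c R c, Q is followed by c R c with FIRST {c}; in Q'::=y Q, the suffix after Q is empty, so FOLLOW(Q) ⊇ FOLLOW(Q') = {c, y}. Thus FOLLOW(Q) = {c, y}.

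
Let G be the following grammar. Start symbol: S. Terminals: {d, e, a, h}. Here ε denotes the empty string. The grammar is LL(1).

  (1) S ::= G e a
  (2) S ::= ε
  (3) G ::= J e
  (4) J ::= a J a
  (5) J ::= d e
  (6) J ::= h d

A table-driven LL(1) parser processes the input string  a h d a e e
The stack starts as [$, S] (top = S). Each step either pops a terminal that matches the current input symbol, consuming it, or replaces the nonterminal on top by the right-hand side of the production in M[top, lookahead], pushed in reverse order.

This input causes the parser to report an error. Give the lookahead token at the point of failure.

$

      Stack          Input          Action
   1  $ S            a h d a e e $  expand S ::= G e a
   2  $ a e G        a h d a e e $  expand G ::= J e
   3  $ a e e J      a h d a e e $  expand J ::= a J a
   4  $ a e e a J a  a h d a e e $  match a
   5  $ a e e a J    h d a e e $    expand J ::= h d
   6  $ a e e a d h  h d a e e $    match h
   7  $ a e e a d    d a e e $      match d
   8  $ a e e a      a e e $        match a
   9  $ a e e        e e $          match e
  10  $ a e          e $            match e
  11  $ a            $              error: top is terminal a but lookahead is $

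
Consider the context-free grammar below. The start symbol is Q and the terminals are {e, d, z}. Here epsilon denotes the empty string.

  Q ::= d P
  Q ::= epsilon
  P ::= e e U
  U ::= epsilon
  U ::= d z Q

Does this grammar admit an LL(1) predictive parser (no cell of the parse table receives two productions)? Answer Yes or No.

Yes

FIRST(Q) = {epsilon, d}
FIRST(P) = {e}
FIRST(U) = {epsilon, d}
FOLLOW(Q) = {$}
FOLLOW(P) = {$}
FOLLOW(U) = {$}
Each cell of M receives at most one production.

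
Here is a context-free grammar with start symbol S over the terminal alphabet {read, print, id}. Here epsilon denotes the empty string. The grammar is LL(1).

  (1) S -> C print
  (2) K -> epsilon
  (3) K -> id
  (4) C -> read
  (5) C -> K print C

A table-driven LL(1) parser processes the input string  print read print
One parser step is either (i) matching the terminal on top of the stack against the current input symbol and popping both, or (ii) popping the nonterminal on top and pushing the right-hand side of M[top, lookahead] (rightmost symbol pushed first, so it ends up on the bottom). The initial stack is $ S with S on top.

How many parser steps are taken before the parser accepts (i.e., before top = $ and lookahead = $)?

7

step 1: stack=$ S  input=print read print $  — expand S -> C print
step 2: stack=$ print C  input=print read print $  — expand C -> K print C
step 3: stack=$ print C print K  input=print read print $  — expand K -> epsilon
step 4: stack=$ print C print  input=print read print $  — match print
step 5: stack=$ print C  input=read print $  — expand C -> read
step 6: stack=$ print read  input=read print $  — match read
step 7: stack=$ print  input=print $  — match print
Accept reached after 7 steps.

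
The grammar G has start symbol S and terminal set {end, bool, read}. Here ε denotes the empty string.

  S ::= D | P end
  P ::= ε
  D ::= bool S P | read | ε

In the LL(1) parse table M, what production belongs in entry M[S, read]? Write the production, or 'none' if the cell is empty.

S ::= D

FIRST(P): from P::=ε we get {ε}. So FIRST(P) = {ε}.
FIRST(D): from D::=bool S P we get {bool}; from D::=read we get {read}; from D::=ε we get {ε}. So FIRST(D) = {ε, bool, read}.
FIRST(S): from S::=D we get {ε, bool, read}; from S::=P end we get {end}. So FIRST(S) = {ε, bool, end, read}.
FOLLOW(S) includes $ since S is the start symbol.
FOLLOW(S): in D::=bool S P, S is followed by P with FIRST {ε}; in D::=bool S P, the suffix after S is nullable, so FOLLOW(S) ⊇ FOLLOW(D) = {$}. Thus FOLLOW(S) = {$}.
FOLLOW(D): in S::=D, the suffix after D is empty, so FOLLOW(D) ⊇ FOLLOW(S) = {$}. Thus FOLLOW(D) = {$}.
For S ::= D: FIRST(D) = {ε, bool, read}, so it goes in M[S, t] for t ∈ {bool, read}; since ε ∈ FIRST, also for every t ∈ FOLLOW(S) = {$}.
For S ::= P end: FIRST(P end) = {end}, so it goes in M[S, t] for t ∈ {end}.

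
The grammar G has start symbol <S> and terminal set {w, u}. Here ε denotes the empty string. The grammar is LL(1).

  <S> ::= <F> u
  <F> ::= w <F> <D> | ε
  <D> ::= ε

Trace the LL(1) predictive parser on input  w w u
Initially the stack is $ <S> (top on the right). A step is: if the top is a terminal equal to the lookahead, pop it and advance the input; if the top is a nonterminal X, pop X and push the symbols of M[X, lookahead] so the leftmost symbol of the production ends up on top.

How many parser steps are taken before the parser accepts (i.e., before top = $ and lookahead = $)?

step 1: stack=$ <S>  input=w w u $  — expand <S> ::= <F> u
step 2: stack=$ u <F>  input=w w u $  — expand <F> ::= w <F> <D>
step 3: stack=$ u <D> <F> w  input=w w u $  — match w
step 4: stack=$ u <D> <F>  input=w u $  — expand <F> ::= w <F> <D>
step 5: stack=$ u <D> <D> <F> w  input=w u $  — match w
step 6: stack=$ u <D> <D> <F>  input=u $  — expand <F> ::= ε
step 7: stack=$ u <D> <D>  input=u $  — expand <D> ::= ε
step 8: stack=$ u <D>  input=u $  — expand <D> ::= ε
step 9: stack=$ u  input=u $  — match u
Accept reached after 9 steps.

9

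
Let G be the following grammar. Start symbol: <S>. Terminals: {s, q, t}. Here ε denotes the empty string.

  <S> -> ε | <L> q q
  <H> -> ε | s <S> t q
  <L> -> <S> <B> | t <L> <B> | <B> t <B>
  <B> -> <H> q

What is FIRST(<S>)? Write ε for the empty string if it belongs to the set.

{ε, q, s, t}

FIRST(<H>) = {ε, s}
FIRST(<B>) = {q, s}  (via <H> q)
FIRST(<S>) = {ε, q, s, t}  (via <L> q q)
FIRST(<L>) = {q, s, t}  (via <S> <B>, <B> t <B>)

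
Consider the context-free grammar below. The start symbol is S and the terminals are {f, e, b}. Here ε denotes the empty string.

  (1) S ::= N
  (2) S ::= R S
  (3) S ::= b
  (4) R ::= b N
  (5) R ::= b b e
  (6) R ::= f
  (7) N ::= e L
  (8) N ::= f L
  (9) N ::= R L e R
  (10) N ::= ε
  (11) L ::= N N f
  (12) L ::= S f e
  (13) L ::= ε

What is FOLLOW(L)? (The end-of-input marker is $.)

{$, b, e, f}

FIRST(R): from R::=b N we get {b}; from R::=b b e we get {b}; from R::=f we get {f}. So FIRST(R) = {b, f}.
FIRST(N): from N::=e L we get {e}; from N::=f L we get {f}; from N::=R L e R we get {b, f}; from N::=ε we get {ε}. So FIRST(N) = {ε, b, e, f}.
FIRST(S): from S::=N we get {ε, b, e, f}; from S::=R S we get {b, f}; from S::=b we get {b}. So FIRST(S) = {ε, b, e, f}.
FIRST(L): from L::=N N f we get {b, e, f}; from L::=S f e we get {b, e, f}; from L::=ε we get {ε}. So FIRST(L) = {ε, b, e, f}.
FOLLOW(S) includes $ since S is the start symbol.
FOLLOW(S): in S::=R S, the suffix after S is empty (adds nothing new); in L::=S f e, S is followed by f e with FIRST {f}. Thus FOLLOW(S) = {$, f}.
FOLLOW(R): in S::=R S, R is followed by S with FIRST {ε, b, e, f}; in S::=R S, the suffix after R is nullable, so FOLLOW(R) ⊇ FOLLOW(S) = {$, f}; in N::=R L e R (occurrence 1), R is followed by L e R with FIRST {b, e, f}; in N::=R L e R (occurrence 2), the suffix after R is empty, so FOLLOW(R) ⊇ FOLLOW(N) = {$, b, e, f}. Thus FOLLOW(R) = {$, b, e, f}.
FOLLOW(N): in S::=N, the suffix after N is empty, so FOLLOW(N) ⊇ FOLLOW(S) = {$, f}; in R::=b N, the suffix after N is empty, so FOLLOW(N) ⊇ FOLLOW(R) = {$, b, e, f}; in L::=N N f (occurrence 1), N is followed by N f with FIRST {b, e, f}; in L::=N N f (occurrence 2), N is followed by f with FIRST {f}. Thus FOLLOW(N) = {$, b, e, f}.
FOLLOW(L): in N::=e L, the suffix after L is empty, so FOLLOW(L) ⊇ FOLLOW(N) = {$, b, e, f}; in N::=f L, the suffix after L is empty, so FOLLOW(L) ⊇ FOLLOW(N) = {$, b, e, f}; in N::=R L e R, L is followed by e R with FIRST {e}. Thus FOLLOW(L) = {$, b, e, f}.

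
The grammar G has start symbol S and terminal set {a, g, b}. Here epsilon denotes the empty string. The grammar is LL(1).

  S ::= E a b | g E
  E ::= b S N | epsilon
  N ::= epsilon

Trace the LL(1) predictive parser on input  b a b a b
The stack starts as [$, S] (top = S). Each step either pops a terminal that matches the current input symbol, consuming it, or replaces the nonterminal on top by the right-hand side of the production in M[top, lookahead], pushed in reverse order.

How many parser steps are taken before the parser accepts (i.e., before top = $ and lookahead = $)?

10

step 1: stack=$ S  input=b a b a b $  — expand S ::= E a b
step 2: stack=$ b a E  input=b a b a b $  — expand E ::= b S N
step 3: stack=$ b a N S b  input=b a b a b $  — match b
step 4: stack=$ b a N S  input=a b a b $  — expand S ::= E a b
step 5: stack=$ b a N b a E  input=a b a b $  — expand E ::= epsilon
step 6: stack=$ b a N b a  input=a b a b $  — match a
step 7: stack=$ b a N b  input=b a b $  — match b
step 8: stack=$ b a N  input=a b $  — expand N ::= epsilon
step 9: stack=$ b a  input=a b $  — match a
step 10: stack=$ b  input=b $  — match b
Accept reached after 10 steps.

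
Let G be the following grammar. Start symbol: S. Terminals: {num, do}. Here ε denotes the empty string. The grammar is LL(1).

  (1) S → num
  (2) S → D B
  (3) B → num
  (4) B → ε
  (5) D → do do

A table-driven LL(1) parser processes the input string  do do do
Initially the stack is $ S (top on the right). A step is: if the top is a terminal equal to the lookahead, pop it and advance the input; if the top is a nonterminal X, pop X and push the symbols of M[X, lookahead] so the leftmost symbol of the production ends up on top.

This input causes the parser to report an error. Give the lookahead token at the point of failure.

do

step 1: stack=$ S  input=do do do $  — expand S → D B
step 2: stack=$ B D  input=do do do $  — expand D → do do
step 3: stack=$ B do do  input=do do do $  — match do
step 4: stack=$ B do  input=do do $  — match do
step 5: stack=$ B  input=do $  — error: M[B, do] is empty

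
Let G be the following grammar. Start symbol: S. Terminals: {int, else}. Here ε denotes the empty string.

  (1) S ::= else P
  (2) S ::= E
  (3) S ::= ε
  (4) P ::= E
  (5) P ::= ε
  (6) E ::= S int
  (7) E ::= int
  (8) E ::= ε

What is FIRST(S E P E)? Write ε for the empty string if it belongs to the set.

FIRST(S) = {ε, else, int}  (via E)
FIRST(E) = {ε, else, int}  (via S int)
FIRST(P) = {ε, else, int}  (via E)
FIRST(S E P E): take FIRST of each symbol in turn, carrying on past any symbol whose FIRST contains ε; result {ε, else, int}.

{ε, else, int}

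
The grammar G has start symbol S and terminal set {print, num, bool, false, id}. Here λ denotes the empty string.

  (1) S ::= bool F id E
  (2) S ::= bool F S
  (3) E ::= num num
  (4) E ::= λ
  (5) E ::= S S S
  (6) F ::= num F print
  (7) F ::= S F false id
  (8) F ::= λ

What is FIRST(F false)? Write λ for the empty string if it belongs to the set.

{bool, false, num}

FIRST(S): from S::=bool F id E we get {bool}; from S::=bool F S we get {bool}. So FIRST(S) = {bool}.
FIRST(E): from E::=num num we get {num}; from E::=λ we get {λ}; from E::=S S S we get {bool}. So FIRST(E) = {λ, bool, num}.
FIRST(F): from F::=num F print we get {num}; from F::=S F false id we get {bool}; from F::=λ we get {λ}. So FIRST(F) = {λ, bool, num}.
FIRST(F false): take FIRST of each symbol in turn, carrying on past any symbol whose FIRST contains λ; result {bool, false, num}.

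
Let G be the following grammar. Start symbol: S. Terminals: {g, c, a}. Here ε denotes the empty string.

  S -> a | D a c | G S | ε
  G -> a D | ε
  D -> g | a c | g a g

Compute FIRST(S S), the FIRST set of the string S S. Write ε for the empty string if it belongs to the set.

{ε, a, g}

FIRST(G) = {ε, a}
FIRST(D) = {a, g}
FIRST(S) = {ε, a, g}  (via D a c, G S)
FIRST(S S): take FIRST of each symbol in turn, carrying on past any symbol whose FIRST contains ε; result {ε, a, g}.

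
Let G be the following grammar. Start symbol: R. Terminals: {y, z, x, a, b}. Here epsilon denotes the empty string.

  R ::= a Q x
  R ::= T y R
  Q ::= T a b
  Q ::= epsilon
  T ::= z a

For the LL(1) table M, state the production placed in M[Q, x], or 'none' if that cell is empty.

Q ::= epsilon

FIRST(T): from T::=z a we get {z}. So FIRST(T) = {z}.
FIRST(R): from R::=a Q x we get {a}; from R::=T y R we get {z}. So FIRST(R) = {a, z}.
FIRST(Q): from Q::=T a b we get {z}; from Q::=epsilon we get {epsilon}. So FIRST(Q) = {epsilon, z}.
FOLLOW(R) includes $ since R is the start symbol.
FOLLOW(Q): in R::=a Q x, Q is followed by x with FIRST {x}. Thus FOLLOW(Q) = {x}.
For Q ::= T a b: FIRST(T a b) = {z}, so it goes in M[Q, t] for t ∈ {z}.
For Q ::= epsilon: FIRST(epsilon) = {epsilon}, so it goes in M[Q, t] for t ∈ {}; since epsilon ∈ FIRST, also for every t ∈ FOLLOW(Q) = {x}.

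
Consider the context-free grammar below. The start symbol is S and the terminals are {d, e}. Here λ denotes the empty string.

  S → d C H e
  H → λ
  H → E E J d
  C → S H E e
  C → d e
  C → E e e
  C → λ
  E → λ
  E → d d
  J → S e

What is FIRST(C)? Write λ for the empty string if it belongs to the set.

FIRST(S): from S→d C H e we get {d}. So FIRST(S) = {d}.
FIRST(E): from E→λ we get {λ}; from E→d d we get {d}. So FIRST(E) = {λ, d}.
FIRST(C): from C→S H E e we get {d}; from C→d e we get {d}; from C→E e e we get {d, e}; from C→λ we get {λ}. So FIRST(C) = {λ, d, e}.
FIRST(J): from J→S e we get {d}. So FIRST(J) = {d}.
FIRST(H): from H→λ we get {λ}; from H→E E J d we get {d}. So FIRST(H) = {λ, d}.

{λ, d, e}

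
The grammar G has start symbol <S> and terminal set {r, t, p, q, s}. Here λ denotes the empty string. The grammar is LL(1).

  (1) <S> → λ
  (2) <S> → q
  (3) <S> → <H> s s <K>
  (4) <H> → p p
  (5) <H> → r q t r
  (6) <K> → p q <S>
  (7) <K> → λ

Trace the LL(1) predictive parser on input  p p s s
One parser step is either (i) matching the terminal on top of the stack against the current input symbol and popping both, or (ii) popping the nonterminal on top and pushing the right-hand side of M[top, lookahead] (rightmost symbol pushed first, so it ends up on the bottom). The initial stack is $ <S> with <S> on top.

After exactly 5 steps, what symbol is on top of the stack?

     Stack          Input      Action
  1  $ <S>          p p s s $  expand <S> → <H> s s <K>
  2  $ <K> s s <H>  p p s s $  expand <H> → p p
  3  $ <K> s s p p  p p s s $  match p
  4  $ <K> s s p    p s s $    match p
  5  $ <K> s s      s s $      match s
Stack after step 5: $ <K> s (top = s).

s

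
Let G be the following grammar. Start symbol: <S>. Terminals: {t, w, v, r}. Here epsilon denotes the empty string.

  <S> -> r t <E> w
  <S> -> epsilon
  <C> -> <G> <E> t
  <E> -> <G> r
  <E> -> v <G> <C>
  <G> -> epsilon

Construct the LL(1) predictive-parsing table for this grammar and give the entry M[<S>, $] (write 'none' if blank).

<S> -> epsilon

FIRST(<S>) = {epsilon, r}
FIRST(<G>) = {epsilon}
FIRST(<E>) = {r, v}  (via <G> r)
FIRST(<C>) = {r, v}  (via <G> <E> t)
FOLLOW(<S>) includes $ since <S> is the start symbol.
FOLLOW(<S>): <S> appears on no right-hand side. Thus FOLLOW(<S>) = {$}.
For <S> -> r t <E> w: FIRST(r t <E> w) = {r}, so it goes in M[<S>, t] for t ∈ {r}.
For <S> -> epsilon: FIRST(epsilon) = {epsilon}, so it goes in M[<S>, t] for t ∈ {}; since epsilon ∈ FIRST, also for every t ∈ FOLLOW(<S>) = {$}.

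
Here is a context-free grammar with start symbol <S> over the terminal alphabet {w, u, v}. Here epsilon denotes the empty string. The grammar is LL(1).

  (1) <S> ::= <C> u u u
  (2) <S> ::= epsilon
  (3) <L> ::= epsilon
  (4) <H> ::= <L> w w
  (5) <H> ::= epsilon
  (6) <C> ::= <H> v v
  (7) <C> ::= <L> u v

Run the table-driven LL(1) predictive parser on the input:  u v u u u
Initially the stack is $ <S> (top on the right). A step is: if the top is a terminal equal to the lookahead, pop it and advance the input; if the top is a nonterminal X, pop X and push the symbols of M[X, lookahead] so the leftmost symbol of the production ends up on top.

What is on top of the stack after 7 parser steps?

u

step 1: stack=$ <S>  input=u v u u u $  — expand <S> ::= <C> u u u
step 2: stack=$ u u u <C>  input=u v u u u $  — expand <C> ::= <L> u v
step 3: stack=$ u u u v u <L>  input=u v u u u $  — expand <L> ::= epsilon
step 4: stack=$ u u u v u  input=u v u u u $  — match u
step 5: stack=$ u u u v  input=v u u u $  — match v
step 6: stack=$ u u u  input=u u u $  — match u
step 7: stack=$ u u  input=u u $  — match u
Stack after step 7: $ u (top = u).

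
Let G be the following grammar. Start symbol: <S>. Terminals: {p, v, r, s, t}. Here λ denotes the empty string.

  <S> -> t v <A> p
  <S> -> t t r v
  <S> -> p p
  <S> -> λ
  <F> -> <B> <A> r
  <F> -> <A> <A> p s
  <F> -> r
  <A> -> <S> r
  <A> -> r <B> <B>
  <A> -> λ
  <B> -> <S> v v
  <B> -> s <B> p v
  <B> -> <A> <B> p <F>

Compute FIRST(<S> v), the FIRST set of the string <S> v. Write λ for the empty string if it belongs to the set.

{p, t, v}

FIRST(<S>): from <S>->t v <A> p we get {t}; from <S>->t t r v we get {t}; from <S>->p p we get {p}; from <S>->λ we get {λ}. So FIRST(<S>) = {λ, p, t}.
FIRST(<A>): from <A>-><S> r we get {p, r, t}; from <A>->r <B> <B> we get {r}; from <A>->λ we get {λ}. So FIRST(<A>) = {λ, p, r, t}.
FIRST(<B>): from <B>-><S> v v we get {p, t, v}; from <B>->s <B> p v we get {s}; from <B>-><A> <B> p <F> we get {p, r, s, t, v}. So FIRST(<B>) = {p, r, s, t, v}.
FIRST(<F>): from <F>-><B> <A> r we get {p, r, s, t, v}; from <F>-><A> <A> p s we get {p, r, t}; from <F>->r we get {r}. So FIRST(<F>) = {p, r, s, t, v}.
FIRST(<S> v): take FIRST of each symbol in turn, carrying on past any symbol whose FIRST contains λ; result {p, t, v}.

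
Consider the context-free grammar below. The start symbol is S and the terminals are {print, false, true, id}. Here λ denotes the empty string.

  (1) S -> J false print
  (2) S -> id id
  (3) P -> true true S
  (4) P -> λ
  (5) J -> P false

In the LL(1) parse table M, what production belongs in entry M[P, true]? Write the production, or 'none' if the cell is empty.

P -> true true S

FIRST(P): from P->true true S we get {true}; from P->λ we get {λ}. So FIRST(P) = {λ, true}.
FIRST(J): from J->P false we get {false, true}. So FIRST(J) = {false, true}.
FIRST(S): from S->J false print we get {false, true}; from S->id id we get {id}. So FIRST(S) = {false, id, true}.
FOLLOW(S) includes $ since S is the start symbol.
FOLLOW(P): in J->P false, P is followed by false with FIRST {false}. Thus FOLLOW(P) = {false}.
For P -> true true S: FIRST(true true S) = {true}, so it goes in M[P, t] for t ∈ {true}.
For P -> λ: FIRST(λ) = {λ}, so it goes in M[P, t] for t ∈ {}; since λ ∈ FIRST, also for every t ∈ FOLLOW(P) = {false}.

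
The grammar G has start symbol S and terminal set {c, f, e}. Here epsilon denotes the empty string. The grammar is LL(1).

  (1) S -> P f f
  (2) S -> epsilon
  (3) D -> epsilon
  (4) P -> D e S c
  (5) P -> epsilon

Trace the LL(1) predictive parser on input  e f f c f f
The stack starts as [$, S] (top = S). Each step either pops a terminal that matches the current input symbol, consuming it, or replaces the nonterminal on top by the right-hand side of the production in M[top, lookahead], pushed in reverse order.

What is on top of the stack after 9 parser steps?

     Stack          Input          Action
  1  $ S            e f f c f f $  expand S -> P f f
  2  $ f f P        e f f c f f $  expand P -> D e S c
  3  $ f f c S e D  e f f c f f $  expand D -> epsilon
  4  $ f f c S e    e f f c f f $  match e
  5  $ f f c S      f f c f f $    expand S -> P f f
  6  $ f f c f f P  f f c f f $    expand P -> epsilon
  7  $ f f c f f    f f c f f $    match f
  8  $ f f c f      f c f f $      match f
  9  $ f f c        c f f $        match c
Stack after step 9: $ f f (top = f).

f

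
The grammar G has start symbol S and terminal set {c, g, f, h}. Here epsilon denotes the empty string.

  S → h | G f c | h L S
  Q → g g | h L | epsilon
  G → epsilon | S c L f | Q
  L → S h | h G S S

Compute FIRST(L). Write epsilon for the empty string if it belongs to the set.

{f, g, h}

FIRST(Q) = {epsilon, g, h}
FIRST(S) = {f, g, h}  (via G f c)
FIRST(G) = {epsilon, f, g, h}  (via S c L f, Q)
FIRST(L) = {f, g, h}  (via S h)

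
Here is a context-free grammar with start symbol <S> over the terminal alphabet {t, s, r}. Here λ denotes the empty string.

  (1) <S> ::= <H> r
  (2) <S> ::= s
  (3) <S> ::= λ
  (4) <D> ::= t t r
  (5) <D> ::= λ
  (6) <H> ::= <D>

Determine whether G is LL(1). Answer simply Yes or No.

FIRST(<S>) = {λ, r, s, t}
FIRST(<D>) = {λ, t}
FIRST(<H>) = {λ, t}
FOLLOW(<S>) = {$}
FOLLOW(<D>) = {r}
FOLLOW(<H>) = {r}
Each cell of M receives at most one production.

Yes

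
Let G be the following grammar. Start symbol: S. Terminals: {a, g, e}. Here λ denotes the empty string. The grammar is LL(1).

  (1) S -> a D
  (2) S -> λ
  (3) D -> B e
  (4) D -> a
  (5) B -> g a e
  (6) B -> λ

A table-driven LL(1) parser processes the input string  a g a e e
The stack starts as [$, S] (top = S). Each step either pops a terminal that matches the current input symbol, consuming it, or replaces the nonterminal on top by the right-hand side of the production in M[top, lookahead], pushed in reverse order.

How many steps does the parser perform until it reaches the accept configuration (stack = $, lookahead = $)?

8

     Stack      Input        Action
  1  $ S        a g a e e $  expand S -> a D
  2  $ D a      a g a e e $  match a
  3  $ D        g a e e $    expand D -> B e
  4  $ e B      g a e e $    expand B -> g a e
  5  $ e e a g  g a e e $    match g
  6  $ e e a    a e e $      match a
  7  $ e e      e e $        match e
  8  $ e        e $          match e
Accept reached after 8 steps.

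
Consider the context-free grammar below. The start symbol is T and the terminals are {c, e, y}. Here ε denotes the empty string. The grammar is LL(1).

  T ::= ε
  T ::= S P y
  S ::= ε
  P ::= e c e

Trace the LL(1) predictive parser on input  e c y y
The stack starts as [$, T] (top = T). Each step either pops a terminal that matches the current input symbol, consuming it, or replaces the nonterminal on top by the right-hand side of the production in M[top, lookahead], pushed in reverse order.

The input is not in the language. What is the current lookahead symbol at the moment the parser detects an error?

     Stack      Input      Action
  1  $ T        e c y y $  expand T ::= S P y
  2  $ y P S    e c y y $  expand S ::= ε
  3  $ y P      e c y y $  expand P ::= e c e
  4  $ y e c e  e c y y $  match e
  5  $ y e c    c y y $    match c
  6  $ y e      y y $      error: top is terminal e but lookahead is y

y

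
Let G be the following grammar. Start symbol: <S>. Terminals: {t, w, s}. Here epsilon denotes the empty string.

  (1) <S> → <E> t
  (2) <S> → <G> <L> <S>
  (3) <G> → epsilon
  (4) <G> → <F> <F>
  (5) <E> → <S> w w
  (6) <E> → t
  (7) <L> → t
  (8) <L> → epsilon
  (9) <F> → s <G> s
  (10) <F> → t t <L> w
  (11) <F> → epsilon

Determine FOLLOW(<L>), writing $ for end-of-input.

{s, t, w}

FIRST(<L>): from <L>→t we get {t}; from <L>→epsilon we get {epsilon}. So FIRST(<L>) = {epsilon, t}.
FIRST(<F>): from <F>→s <G> s we get {s}; from <F>→t t <L> w we get {t}; from <F>→epsilon we get {epsilon}. So FIRST(<F>) = {epsilon, s, t}.
FIRST(<G>): from <G>→epsilon we get {epsilon}; from <G>→<F> <F> we get {epsilon, s, t}. So FIRST(<G>) = {epsilon, s, t}.
FIRST(<S>): from <S>→<E> t we get {s, t}; from <S>→<G> <L> <S> we get {s, t}. So FIRST(<S>) = {s, t}.
FIRST(<E>): from <E>→<S> w w we get {s, t}; from <E>→t we get {t}. So FIRST(<E>) = {s, t}.
FOLLOW(<S>) includes $ since <S> is the start symbol.
FOLLOW(<S>): in <S>→<G> <L> <S>, the suffix after <S> is empty (adds nothing new); in <E>→<S> w w, <S> is followed by w w with FIRST {w}. Thus FOLLOW(<S>) = {$, w}.
FOLLOW(<G>): in <S>→<G> <L> <S>, <G> is followed by <L> <S> with FIRST {s, t}; in <F>→s <G> s, <G> is followed by s with FIRST {s}. Thus FOLLOW(<G>) = {s, t}.
FOLLOW(<E>): in <S>→<E> t, <E> is followed by t with FIRST {t}. Thus FOLLOW(<E>) = {t}.
FOLLOW(<L>): in <S>→<G> <L> <S>, <L> is followed by <S> with FIRST {s, t}; in <F>→t t <L> w, <L> is followed by w with FIRST {w}. Thus FOLLOW(<L>) = {s, t, w}.
FOLLOW(<F>): in <G>→<F> <F> (occurrence 1), <F> is followed by <F> with FIRST {epsilon, s, t}; in <G>→<F> <F> (occurrence 1), the suffix after <F> is nullable, so FOLLOW(<F>) ⊇ FOLLOW(<G>) = {s, t}; in <G>→<F> <F> (occurrence 2), the suffix after <F> is empty, so FOLLOW(<F>) ⊇ FOLLOW(<G>) = {s, t}. Thus FOLLOW(<F>) = {s, t}.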